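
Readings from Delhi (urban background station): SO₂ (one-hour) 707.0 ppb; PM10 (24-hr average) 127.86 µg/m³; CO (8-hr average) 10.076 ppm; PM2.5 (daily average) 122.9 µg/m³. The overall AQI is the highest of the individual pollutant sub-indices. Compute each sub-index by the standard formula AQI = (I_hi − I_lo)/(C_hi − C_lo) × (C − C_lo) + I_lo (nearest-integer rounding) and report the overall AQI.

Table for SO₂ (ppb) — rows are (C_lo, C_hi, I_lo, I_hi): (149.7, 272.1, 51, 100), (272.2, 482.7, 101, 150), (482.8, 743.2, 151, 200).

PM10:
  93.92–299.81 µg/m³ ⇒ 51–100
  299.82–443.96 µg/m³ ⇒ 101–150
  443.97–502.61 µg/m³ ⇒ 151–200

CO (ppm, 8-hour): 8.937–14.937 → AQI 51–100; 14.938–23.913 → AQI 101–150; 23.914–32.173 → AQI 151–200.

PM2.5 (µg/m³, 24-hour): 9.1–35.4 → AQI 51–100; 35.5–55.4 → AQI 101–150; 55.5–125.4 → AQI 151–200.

198

SO₂: 707.0 lies in 482.8–743.2, so I_lo=151, I_hi=200, C_lo=482.8, C_hi=743.2.
(200−151)/(743.2−482.8) × (707.0−482.8) + 151 = 49/260.4 × 224.2 + 151 ≈ 193.19 → 193.
PM10: 127.86 ∈ [93.92, 299.81] ↔ index [51, 100].
51 + (127.86−93.92)·(100−51)/(299.81−93.92) = 51 + 33.94·49/205.89 ≈ 59.08, so AQI = 59.
CO 10.076: bracket 8.937–14.937 → index 51–100; slope 49/6.000, offset 1.139.
AQI = 51 + 49/6.000·1.139 ≈ 60.30 ⇒ 60.
PM2.5: 122.9 lies in 55.5–125.4, so I_lo=151, I_hi=200, C_lo=55.5, C_hi=125.4.
(200−151)/(125.4−55.5) × (122.9−55.5) + 151 = 49/69.9 × 67.4 + 151 ≈ 198.25 → 198.
Sub-indices: SO₂→193, PM10→59, CO→60, PM2.5→198. Overall AQI = max = 198; dominant pollutant is PM2.5.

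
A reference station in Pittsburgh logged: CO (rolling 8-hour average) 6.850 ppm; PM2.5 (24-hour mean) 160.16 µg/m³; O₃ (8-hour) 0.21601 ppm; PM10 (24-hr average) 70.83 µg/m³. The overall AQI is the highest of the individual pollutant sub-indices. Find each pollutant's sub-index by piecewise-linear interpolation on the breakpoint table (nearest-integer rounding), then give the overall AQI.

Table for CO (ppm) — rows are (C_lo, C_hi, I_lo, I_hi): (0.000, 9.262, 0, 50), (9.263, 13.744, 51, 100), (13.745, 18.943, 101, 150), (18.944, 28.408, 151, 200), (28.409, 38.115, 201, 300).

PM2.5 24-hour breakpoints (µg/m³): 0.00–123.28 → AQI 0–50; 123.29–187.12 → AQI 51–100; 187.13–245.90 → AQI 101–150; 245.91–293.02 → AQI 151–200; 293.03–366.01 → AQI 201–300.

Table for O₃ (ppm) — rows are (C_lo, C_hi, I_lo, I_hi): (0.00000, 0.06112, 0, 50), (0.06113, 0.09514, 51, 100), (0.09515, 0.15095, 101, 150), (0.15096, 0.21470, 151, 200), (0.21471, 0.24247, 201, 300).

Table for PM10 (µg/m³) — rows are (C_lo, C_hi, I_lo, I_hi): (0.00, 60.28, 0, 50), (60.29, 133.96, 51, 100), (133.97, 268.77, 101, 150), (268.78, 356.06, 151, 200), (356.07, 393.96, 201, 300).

206

CO: 6.850 lies in 0.000–9.262, so I_lo=0, I_hi=50, C_lo=0.000, C_hi=9.262.
(50−0)/(9.262−0.000) × (6.850−0.000) + 0 = 50/9.262 × 6.850 + 0 ≈ 36.98 → 37.
PM2.5: row 123.29–187.12 (AQI 51–100). (100−51)·(160.16−123.29)/(187.12−123.29) + 51 = 49·36.87/63.83 + 51 ≈ 79.30 → 79.
O₃: 0.21601 lies in 0.21471–0.24247, so I_lo=201, I_hi=300, C_lo=0.21471, C_hi=0.24247.
(300−201)/(0.24247−0.21471) × (0.21601−0.21471) + 201 = 99/0.02776 × 0.00130 + 201 ≈ 205.64 → 206.
PM10: 70.83 lies in 60.29–133.96, so I_lo=51, I_hi=100, C_lo=60.29, C_hi=133.96.
(100−51)/(133.96−60.29) × (70.83−60.29) + 51 = 49/73.67 × 10.54 + 51 ≈ 58.01 → 58.
Sub-indices: CO→37, PM2.5→79, O₃→206, PM10→58. Overall AQI = max = 206; dominant pollutant is O₃.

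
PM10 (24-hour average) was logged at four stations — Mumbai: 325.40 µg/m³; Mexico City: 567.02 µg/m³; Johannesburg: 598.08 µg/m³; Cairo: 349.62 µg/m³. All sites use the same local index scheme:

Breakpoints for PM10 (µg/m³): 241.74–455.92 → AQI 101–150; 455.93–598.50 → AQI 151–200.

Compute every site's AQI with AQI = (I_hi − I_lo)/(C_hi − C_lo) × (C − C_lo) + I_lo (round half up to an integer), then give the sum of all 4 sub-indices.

Mumbai: 325.40 ∈ [241.74, 455.92] ↔ index [101, 150].
101 + (325.40−241.74)·(150−101)/(455.92−241.74) = 101 + 83.66·49/214.18 ≈ 120.14, so AQI = 120.
Mexico City: row 455.93–598.50 (AQI 151–200). (200−151)·(567.02−455.93)/(598.50−455.93) + 151 = 49·111.09/142.57 + 151 ≈ 189.18 → 189.
Johannesburg: 598.08 ∈ [455.93, 598.50] ↔ index [151, 200].
151 + (598.08−455.93)·(200−151)/(598.50−455.93) = 151 + 142.15·49/142.57 ≈ 199.86, so AQI = 200.
Cairo: 349.62 lies in 241.74–455.92, so I_lo=101, I_hi=150, C_lo=241.74, C_hi=455.92.
(150−101)/(455.92−241.74) × (349.62−241.74) + 101 = 49/214.18 × 107.88 + 101 ≈ 125.68 → 126.
AQIs: Mumbai=120, Mexico City=189, Johannesburg=200, Cairo=126. Sum = 120 + 189 + 200 + 126 = 635.

635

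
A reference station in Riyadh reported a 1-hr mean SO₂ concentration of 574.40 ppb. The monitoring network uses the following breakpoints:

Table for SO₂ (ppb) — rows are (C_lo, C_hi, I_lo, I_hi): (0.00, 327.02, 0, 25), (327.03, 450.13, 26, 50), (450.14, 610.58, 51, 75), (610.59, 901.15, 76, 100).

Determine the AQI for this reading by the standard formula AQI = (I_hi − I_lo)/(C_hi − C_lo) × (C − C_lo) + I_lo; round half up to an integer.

SO₂: 574.40 ∈ [450.14, 610.58] ↔ index [51, 75].
51 + (574.40−450.14)·(75−51)/(610.58−450.14) = 51 + 124.26·24/160.44 ≈ 69.59, so AQI = 70.

70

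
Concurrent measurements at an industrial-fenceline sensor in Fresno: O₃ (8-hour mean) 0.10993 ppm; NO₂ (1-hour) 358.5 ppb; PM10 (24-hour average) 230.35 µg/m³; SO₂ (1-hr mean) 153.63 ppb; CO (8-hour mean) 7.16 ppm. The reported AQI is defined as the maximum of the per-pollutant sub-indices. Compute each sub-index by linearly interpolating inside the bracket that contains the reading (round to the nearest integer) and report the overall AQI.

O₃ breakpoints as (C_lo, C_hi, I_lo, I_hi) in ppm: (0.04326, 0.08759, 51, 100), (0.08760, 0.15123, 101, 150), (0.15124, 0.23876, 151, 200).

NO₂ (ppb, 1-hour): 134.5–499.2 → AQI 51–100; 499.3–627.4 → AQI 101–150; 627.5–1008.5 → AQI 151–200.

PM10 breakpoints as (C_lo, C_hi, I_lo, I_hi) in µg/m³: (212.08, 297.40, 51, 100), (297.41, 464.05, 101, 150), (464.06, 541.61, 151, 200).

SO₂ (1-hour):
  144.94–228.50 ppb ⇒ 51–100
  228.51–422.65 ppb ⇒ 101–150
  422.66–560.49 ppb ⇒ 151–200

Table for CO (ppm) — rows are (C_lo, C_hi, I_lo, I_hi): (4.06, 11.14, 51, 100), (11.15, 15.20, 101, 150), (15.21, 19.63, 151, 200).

O₃ 0.10993: bracket 0.08760–0.15123 → index 101–150; slope 49/0.06363, offset 0.02233.
AQI = 101 + 49/0.06363·0.02233 ≈ 118.20 ⇒ 118.
NO₂: 358.5 lies in 134.5–499.2, so I_lo=51, I_hi=100, C_lo=134.5, C_hi=499.2.
(100−51)/(499.2−134.5) × (358.5−134.5) + 51 = 49/364.7 × 224.0 + 51 ≈ 81.10 → 81.
PM10: 230.35 ∈ [212.08, 297.40] ↔ index [51, 100].
51 + (230.35−212.08)·(100−51)/(297.40−212.08) = 51 + 18.27·49/85.32 ≈ 61.49, so AQI = 61.
SO₂ 153.63: bracket 144.94–228.50 → index 51–100; slope 49/83.56, offset 8.69.
AQI = 51 + 49/83.56·8.69 ≈ 56.10 ⇒ 56.
CO 7.16: bracket 4.06–11.14 → index 51–100; slope 49/7.08, offset 3.10.
AQI = 51 + 49/7.08·3.10 ≈ 72.45 ⇒ 72.
Sub-indices: O₃→118, NO₂→81, PM10→61, SO₂→56, CO→72. Overall AQI = max = 118; dominant pollutant is O₃.
AQI 118: Unhealthy for Sensitive Groups.

118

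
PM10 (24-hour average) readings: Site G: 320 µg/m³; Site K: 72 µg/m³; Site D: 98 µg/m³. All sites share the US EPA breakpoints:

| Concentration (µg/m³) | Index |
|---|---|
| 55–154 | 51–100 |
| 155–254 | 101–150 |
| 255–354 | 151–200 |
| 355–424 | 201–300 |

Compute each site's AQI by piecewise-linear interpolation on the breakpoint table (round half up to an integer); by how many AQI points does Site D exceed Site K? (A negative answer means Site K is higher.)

13

Site G: 320 lies in 255–354, so I_lo=151, I_hi=200, C_lo=255, C_hi=354.
(200−151)/(354−255) × (320−255) + 151 = 49/99 × 65 + 151 ≈ 183.17 → 183.
Site K: 72 ∈ [55, 154] ↔ index [51, 100].
51 + (72−55)·(100−51)/(154−55) = 51 + 17·49/99 ≈ 59.41, so AQI = 59.
Site D: row 55–154 (AQI 51–100). (100−51)·(98−55)/(154−55) + 51 = 49·43/99 + 51 ≈ 72.28 → 72.
AQIs: Site G=183, Site K=59, Site D=72. Site D (72) − Site K (59) = 13.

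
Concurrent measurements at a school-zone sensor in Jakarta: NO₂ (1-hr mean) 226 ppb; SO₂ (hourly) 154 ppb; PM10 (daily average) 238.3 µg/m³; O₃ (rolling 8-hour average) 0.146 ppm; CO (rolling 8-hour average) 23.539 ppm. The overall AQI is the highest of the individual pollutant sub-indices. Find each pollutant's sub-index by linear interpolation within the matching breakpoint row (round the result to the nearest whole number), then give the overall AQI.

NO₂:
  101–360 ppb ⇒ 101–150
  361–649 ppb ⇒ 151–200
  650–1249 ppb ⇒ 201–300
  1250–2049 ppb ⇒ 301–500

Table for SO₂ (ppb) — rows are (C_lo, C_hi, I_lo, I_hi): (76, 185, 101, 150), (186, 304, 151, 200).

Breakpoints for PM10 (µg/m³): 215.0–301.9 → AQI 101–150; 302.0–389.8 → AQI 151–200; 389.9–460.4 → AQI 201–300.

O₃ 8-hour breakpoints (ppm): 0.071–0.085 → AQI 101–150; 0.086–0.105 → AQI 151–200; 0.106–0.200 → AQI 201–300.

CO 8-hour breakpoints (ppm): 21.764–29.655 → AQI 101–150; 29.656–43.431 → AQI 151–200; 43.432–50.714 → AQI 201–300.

243

NO₂: 226 ∈ [101, 360] ↔ index [101, 150].
101 + (226−101)·(150−101)/(360−101) = 101 + 125·49/259 ≈ 124.65, so AQI = 125.
SO₂: row 76–185 (AQI 101–150). (150−101)·(154−76)/(185−76) + 101 = 49·78/109 + 101 ≈ 136.06 → 136.
PM10: 238.3 ∈ [215.0, 301.9] ↔ index [101, 150].
101 + (238.3−215.0)·(150−101)/(301.9−215.0) = 101 + 23.3·49/86.9 ≈ 114.14, so AQI = 114.
O₃: 0.146 lies in 0.106–0.200, so I_lo=201, I_hi=300, C_lo=0.106, C_hi=0.200.
(300−201)/(0.200−0.106) × (0.146−0.106) + 201 = 99/0.094 × 0.040 + 201 ≈ 243.13 → 243.
CO: row 21.764–29.655 (AQI 101–150). (150−101)·(23.539−21.764)/(29.655−21.764) + 101 = 49·1.775/7.891 + 101 ≈ 112.02 → 112.
Sub-indices: NO₂→125, SO₂→136, PM10→114, O₃→243, CO→112. Overall AQI = max = 243; dominant pollutant is O₃.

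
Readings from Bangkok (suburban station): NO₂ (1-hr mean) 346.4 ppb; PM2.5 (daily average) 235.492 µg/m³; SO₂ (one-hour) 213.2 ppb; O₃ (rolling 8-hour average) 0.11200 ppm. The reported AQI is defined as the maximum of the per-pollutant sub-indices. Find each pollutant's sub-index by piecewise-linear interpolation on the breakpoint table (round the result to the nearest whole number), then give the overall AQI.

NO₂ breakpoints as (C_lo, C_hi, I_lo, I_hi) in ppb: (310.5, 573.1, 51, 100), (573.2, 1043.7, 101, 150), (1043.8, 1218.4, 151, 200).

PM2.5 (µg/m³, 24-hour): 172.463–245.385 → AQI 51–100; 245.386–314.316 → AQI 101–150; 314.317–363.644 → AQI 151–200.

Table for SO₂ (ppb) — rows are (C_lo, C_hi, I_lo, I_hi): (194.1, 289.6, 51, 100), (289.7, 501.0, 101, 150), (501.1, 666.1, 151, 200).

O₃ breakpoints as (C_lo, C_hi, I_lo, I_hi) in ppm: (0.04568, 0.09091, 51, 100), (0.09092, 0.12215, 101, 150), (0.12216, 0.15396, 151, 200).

134

NO₂: row 310.5–573.1 (AQI 51–100). (100−51)·(346.4−310.5)/(573.1−310.5) + 51 = 49·35.9/262.6 + 51 ≈ 57.70 → 58.
PM2.5: 235.492 lies in 172.463–245.385, so I_lo=51, I_hi=100, C_lo=172.463, C_hi=245.385.
(100−51)/(245.385−172.463) × (235.492−172.463) + 51 = 49/72.922 × 63.029 + 51 ≈ 93.35 → 93.
SO₂: 213.2 ∈ [194.1, 289.6] ↔ index [51, 100].
51 + (213.2−194.1)·(100−51)/(289.6−194.1) = 51 + 19.1·49/95.5 ≈ 60.80, so AQI = 61.
O₃: row 0.09092–0.12215 (AQI 101–150). (150−101)·(0.11200−0.09092)/(0.12215−0.09092) + 101 = 49·0.02108/0.03123 + 101 ≈ 134.07 → 134.
Sub-indices: NO₂→58, PM2.5→93, SO₂→61, O₃→134. Overall AQI = max = 134; dominant pollutant is O₃.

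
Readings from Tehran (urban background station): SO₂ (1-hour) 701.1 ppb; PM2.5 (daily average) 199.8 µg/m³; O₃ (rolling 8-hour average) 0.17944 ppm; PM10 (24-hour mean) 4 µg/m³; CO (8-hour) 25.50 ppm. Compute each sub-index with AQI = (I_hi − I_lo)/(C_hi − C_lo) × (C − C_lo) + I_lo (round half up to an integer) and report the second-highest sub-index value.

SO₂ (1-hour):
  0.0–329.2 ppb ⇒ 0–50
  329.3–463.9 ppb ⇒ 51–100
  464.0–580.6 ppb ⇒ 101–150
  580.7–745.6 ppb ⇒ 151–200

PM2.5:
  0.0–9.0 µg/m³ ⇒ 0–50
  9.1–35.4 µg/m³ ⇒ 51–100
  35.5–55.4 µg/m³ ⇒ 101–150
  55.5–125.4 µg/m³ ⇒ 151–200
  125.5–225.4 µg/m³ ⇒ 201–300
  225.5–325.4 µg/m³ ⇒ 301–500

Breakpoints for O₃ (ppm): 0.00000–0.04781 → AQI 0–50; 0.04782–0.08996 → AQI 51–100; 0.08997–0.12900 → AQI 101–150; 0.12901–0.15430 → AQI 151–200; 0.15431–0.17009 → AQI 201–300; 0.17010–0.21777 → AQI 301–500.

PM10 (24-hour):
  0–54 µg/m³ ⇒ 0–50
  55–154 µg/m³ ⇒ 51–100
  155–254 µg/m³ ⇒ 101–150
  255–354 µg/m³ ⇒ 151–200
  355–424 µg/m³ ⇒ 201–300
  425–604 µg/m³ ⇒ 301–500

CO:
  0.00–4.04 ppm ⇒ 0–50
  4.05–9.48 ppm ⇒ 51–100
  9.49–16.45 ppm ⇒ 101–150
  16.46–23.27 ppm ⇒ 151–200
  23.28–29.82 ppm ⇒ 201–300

275

SO₂: 701.1 lies in 580.7–745.6, so I_lo=151, I_hi=200, C_lo=580.7, C_hi=745.6.
(200−151)/(745.6−580.7) × (701.1−580.7) + 151 = 49/164.9 × 120.4 + 151 ≈ 186.78 → 187.
PM2.5: 199.8 lies in 125.5–225.4, so I_lo=201, I_hi=300, C_lo=125.5, C_hi=225.4.
(300−201)/(225.4−125.5) × (199.8−125.5) + 201 = 99/99.9 × 74.3 + 201 ≈ 274.63 → 275.
O₃: 0.17944 ∈ [0.17010, 0.21777] ↔ index [301, 500].
301 + (0.17944−0.17010)·(500−301)/(0.21777−0.17010) = 301 + 0.00934·199/0.04767 ≈ 339.99, so AQI = 340.
PM10: row 0–54 (AQI 0–50). (50−0)·(4−0)/(54−0) + 0 = 50·4/54 + 0 ≈ 3.70 → 4.
CO: 25.50 lies in 23.28–29.82, so I_lo=201, I_hi=300, C_lo=23.28, C_hi=29.82.
(300−201)/(29.82−23.28) × (25.50−23.28) + 201 = 99/6.54 × 2.22 + 201 ≈ 234.61 → 235.
Sub-indices: SO₂→187, PM2.5→275, O₃→340, PM10→4, CO→235. Ranked high→low: 340, 275, 235, 187, 4. Second-highest sub-index = 275.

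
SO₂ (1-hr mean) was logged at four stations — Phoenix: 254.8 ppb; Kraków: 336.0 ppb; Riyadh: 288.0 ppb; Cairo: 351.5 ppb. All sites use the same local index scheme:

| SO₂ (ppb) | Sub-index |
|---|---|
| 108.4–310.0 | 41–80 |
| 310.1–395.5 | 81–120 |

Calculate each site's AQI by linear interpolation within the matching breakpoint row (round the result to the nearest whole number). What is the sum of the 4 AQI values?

338

Phoenix: 254.8 ∈ [108.4, 310.0] ↔ index [41, 80].
41 + (254.8−108.4)·(80−41)/(310.0−108.4) = 41 + 146.4·39/201.6 ≈ 69.32, so AQI = 69.
Kraków: 336.0 ∈ [310.1, 395.5] ↔ index [81, 120].
81 + (336.0−310.1)·(120−81)/(395.5−310.1) = 81 + 25.9·39/85.4 ≈ 92.83, so AQI = 93.
Riyadh 288.0: bracket 108.4–310.0 → index 41–80; slope 39/201.6, offset 179.6.
AQI = 41 + 39/201.6·179.6 ≈ 75.74 ⇒ 76.
Cairo: row 310.1–395.5 (AQI 81–120). (120−81)·(351.5−310.1)/(395.5−310.1) + 81 = 39·41.4/85.4 + 81 ≈ 99.91 → 100.
AQIs: Phoenix=69, Kraków=93, Riyadh=76, Cairo=100. Sum = 69 + 93 + 76 + 100 = 338.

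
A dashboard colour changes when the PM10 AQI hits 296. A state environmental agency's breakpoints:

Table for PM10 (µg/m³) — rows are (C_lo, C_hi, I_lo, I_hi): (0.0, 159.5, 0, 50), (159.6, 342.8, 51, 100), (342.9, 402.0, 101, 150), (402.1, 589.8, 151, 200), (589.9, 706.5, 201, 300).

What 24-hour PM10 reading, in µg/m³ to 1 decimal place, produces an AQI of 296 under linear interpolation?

701.8

AQI 296 lies in the 201–300 band, which corresponds to 589.9–706.5 µg/m³.
C = 589.9 + (296−201)×(706.5−589.9)/(300−201) = 589.9 + 95×116.6/99 ≈ 701.789 µg/m³ → 701.8 µg/m³ to 1 dp.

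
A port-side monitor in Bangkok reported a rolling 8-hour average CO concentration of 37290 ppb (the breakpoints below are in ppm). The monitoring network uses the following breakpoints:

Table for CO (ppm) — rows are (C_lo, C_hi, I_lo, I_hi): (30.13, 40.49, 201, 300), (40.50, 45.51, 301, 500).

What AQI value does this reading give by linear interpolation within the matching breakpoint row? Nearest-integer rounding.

269

Convert: 37290 ppb = 37.29 ppm.
CO: row 30.13–40.49 (AQI 201–300). (300−201)·(37.29−30.13)/(40.49−30.13) + 201 = 99·7.16/10.36 + 201 ≈ 269.42 → 269.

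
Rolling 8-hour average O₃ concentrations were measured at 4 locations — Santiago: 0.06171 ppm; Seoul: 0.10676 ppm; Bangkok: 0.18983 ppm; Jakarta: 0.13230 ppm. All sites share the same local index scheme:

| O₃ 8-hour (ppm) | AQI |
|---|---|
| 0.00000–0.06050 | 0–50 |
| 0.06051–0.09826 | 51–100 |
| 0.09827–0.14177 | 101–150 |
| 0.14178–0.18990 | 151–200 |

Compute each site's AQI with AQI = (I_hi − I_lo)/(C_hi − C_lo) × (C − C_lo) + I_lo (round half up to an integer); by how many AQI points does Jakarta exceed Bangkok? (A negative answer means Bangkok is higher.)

Santiago 0.06171: bracket 0.06051–0.09826 → index 51–100; slope 49/0.03775, offset 0.00120.
AQI = 51 + 49/0.03775·0.00120 ≈ 52.56 ⇒ 53.
Seoul 0.10676: bracket 0.09827–0.14177 → index 101–150; slope 49/0.04350, offset 0.00849.
AQI = 101 + 49/0.04350·0.00849 ≈ 110.56 ⇒ 111.
Bangkok: row 0.14178–0.18990 (AQI 151–200). (200−151)·(0.18983−0.14178)/(0.18990−0.14178) + 151 = 49·0.04805/0.04812 + 151 ≈ 199.93 → 200.
Jakarta 0.13230: bracket 0.09827–0.14177 → index 101–150; slope 49/0.04350, offset 0.03403.
AQI = 101 + 49/0.04350·0.03403 ≈ 139.33 ⇒ 139.
AQIs: Santiago=53, Seoul=111, Bangkok=200, Jakarta=139. Jakarta (139) − Bangkok (200) = -61.

-61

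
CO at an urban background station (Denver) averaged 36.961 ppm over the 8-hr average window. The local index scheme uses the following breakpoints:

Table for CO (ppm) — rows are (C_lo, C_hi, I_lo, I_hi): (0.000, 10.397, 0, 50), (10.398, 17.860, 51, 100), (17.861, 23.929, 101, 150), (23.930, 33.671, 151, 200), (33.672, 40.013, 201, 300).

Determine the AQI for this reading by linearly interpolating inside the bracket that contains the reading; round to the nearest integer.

CO 36.961: bracket 33.672–40.013 → index 201–300; slope 99/6.341, offset 3.289.
AQI = 201 + 99/6.341·3.289 ≈ 252.35 ⇒ 252.

252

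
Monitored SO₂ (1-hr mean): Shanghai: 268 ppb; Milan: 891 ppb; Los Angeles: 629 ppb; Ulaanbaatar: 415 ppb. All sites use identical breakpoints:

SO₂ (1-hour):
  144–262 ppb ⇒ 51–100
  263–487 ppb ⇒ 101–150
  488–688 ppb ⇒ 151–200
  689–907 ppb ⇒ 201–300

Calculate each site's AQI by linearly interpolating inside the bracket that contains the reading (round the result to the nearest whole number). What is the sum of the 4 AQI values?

Shanghai: row 263–487 (AQI 101–150). (150−101)·(268−263)/(487−263) + 101 = 49·5/224 + 101 ≈ 102.09 → 102.
Milan 891: bracket 689–907 → index 201–300; slope 99/218, offset 202.
AQI = 201 + 99/218·202 ≈ 292.73 ⇒ 293.
Los Angeles 629: bracket 488–688 → index 151–200; slope 49/200, offset 141.
AQI = 151 + 49/200·141 ≈ 185.55 ⇒ 186.
Ulaanbaatar: row 263–487 (AQI 101–150). (150−101)·(415−263)/(487−263) + 101 = 49·152/224 + 101 ≈ 134.25 → 134.
AQIs: Shanghai=102, Milan=293, Los Angeles=186, Ulaanbaatar=134. Sum = 102 + 293 + 186 + 134 = 715.

715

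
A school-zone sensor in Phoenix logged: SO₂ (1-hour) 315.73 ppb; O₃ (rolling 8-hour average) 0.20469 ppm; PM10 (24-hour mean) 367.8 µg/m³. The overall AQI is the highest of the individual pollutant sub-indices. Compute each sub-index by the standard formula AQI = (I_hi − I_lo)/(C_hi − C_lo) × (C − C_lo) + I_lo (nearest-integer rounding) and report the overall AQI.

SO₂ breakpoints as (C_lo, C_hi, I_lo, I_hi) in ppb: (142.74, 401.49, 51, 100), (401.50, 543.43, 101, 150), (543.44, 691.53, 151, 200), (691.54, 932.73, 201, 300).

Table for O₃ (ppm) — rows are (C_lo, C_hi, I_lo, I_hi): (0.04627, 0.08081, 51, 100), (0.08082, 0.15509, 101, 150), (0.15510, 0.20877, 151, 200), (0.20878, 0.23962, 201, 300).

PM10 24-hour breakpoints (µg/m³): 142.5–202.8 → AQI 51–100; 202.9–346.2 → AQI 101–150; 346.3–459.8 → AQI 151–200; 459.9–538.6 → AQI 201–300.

SO₂: 315.73 ∈ [142.74, 401.49] ↔ index [51, 100].
51 + (315.73−142.74)·(100−51)/(401.49−142.74) = 51 + 172.99·49/258.75 ≈ 83.76, so AQI = 84.
O₃: 0.20469 lies in 0.15510–0.20877, so I_lo=151, I_hi=200, C_lo=0.15510, C_hi=0.20877.
(200−151)/(0.20877−0.15510) × (0.20469−0.15510) + 151 = 49/0.05367 × 0.04959 + 151 ≈ 196.28 → 196.
PM10: row 346.3–459.8 (AQI 151–200). (200−151)·(367.8−346.3)/(459.8−346.3) + 151 = 49·21.5/113.5 + 151 ≈ 160.28 → 160.
Sub-indices: SO₂→84, O₃→196, PM10→160. Overall AQI = max = 196; dominant pollutant is O₃.
AQI 196: Unhealthy.

196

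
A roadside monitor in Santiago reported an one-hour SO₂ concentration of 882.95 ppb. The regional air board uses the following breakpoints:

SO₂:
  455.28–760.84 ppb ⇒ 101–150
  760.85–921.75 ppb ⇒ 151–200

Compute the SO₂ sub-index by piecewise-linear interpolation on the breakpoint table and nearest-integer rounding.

SO₂: 882.95 lies in 760.85–921.75, so I_lo=151, I_hi=200, C_lo=760.85, C_hi=921.75.
(200−151)/(921.75−760.85) × (882.95−760.85) + 151 = 49/160.90 × 122.10 + 151 ≈ 188.18 → 188.
AQI 188 falls in the Unhealthy category.

188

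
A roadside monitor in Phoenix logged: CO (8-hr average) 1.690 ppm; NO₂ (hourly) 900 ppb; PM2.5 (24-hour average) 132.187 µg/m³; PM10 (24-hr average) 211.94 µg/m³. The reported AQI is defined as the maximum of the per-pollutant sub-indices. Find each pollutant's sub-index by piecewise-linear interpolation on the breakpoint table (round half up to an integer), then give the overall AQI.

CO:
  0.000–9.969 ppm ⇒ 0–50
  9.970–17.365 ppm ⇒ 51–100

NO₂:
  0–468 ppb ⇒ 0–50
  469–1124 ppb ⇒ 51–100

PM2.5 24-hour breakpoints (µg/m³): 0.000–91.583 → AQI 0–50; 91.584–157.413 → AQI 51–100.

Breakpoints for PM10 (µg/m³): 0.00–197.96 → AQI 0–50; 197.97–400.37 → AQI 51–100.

CO: row 0.000–9.969 (AQI 0–50). (50−0)·(1.690−0.000)/(9.969−0.000) + 0 = 50·1.690/9.969 + 0 ≈ 8.48 → 8.
NO₂: 900 ∈ [469, 1124] ↔ index [51, 100].
51 + (900−469)·(100−51)/(1124−469) = 51 + 431·49/655 ≈ 83.24, so AQI = 83.
PM2.5: 132.187 ∈ [91.584, 157.413] ↔ index [51, 100].
51 + (132.187−91.584)·(100−51)/(157.413−91.584) = 51 + 40.603·49/65.829 ≈ 81.22, so AQI = 81.
PM10: 211.94 lies in 197.97–400.37, so I_lo=51, I_hi=100, C_lo=197.97, C_hi=400.37.
(100−51)/(400.37−197.97) × (211.94−197.97) + 51 = 49/202.40 × 13.97 + 51 ≈ 54.38 → 54.
Sub-indices: CO→8, NO₂→83, PM2.5→81, PM10→54. Overall AQI = max = 83; dominant pollutant is NO₂.

83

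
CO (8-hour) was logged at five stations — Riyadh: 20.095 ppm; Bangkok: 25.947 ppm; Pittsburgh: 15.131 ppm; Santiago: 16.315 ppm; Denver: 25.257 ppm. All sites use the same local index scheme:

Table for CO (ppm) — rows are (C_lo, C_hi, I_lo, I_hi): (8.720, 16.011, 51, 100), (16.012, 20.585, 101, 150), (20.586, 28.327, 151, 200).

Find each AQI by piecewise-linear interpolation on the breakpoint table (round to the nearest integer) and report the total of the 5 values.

Riyadh: 20.095 lies in 16.012–20.585, so I_lo=101, I_hi=150, C_lo=16.012, C_hi=20.585.
(150−101)/(20.585−16.012) × (20.095−16.012) + 101 = 49/4.573 × 4.083 + 101 ≈ 144.75 → 145.
Bangkok: 25.947 ∈ [20.586, 28.327] ↔ index [151, 200].
151 + (25.947−20.586)·(200−151)/(28.327−20.586) = 151 + 5.361·49/7.741 ≈ 184.93, so AQI = 185.
Pittsburgh: row 8.720–16.011 (AQI 51–100). (100−51)·(15.131−8.720)/(16.011−8.720) + 51 = 49·6.411/7.291 + 51 ≈ 94.09 → 94.
Santiago: 16.315 lies in 16.012–20.585, so I_lo=101, I_hi=150, C_lo=16.012, C_hi=20.585.
(150−101)/(20.585−16.012) × (16.315−16.012) + 101 = 49/4.573 × 0.303 + 101 ≈ 104.25 → 104.
Denver 25.257: bracket 20.586–28.327 → index 151–200; slope 49/7.741, offset 4.671.
AQI = 151 + 49/7.741·4.671 ≈ 180.57 ⇒ 181.
AQIs: Riyadh=145, Bangkok=185, Pittsburgh=94, Santiago=104, Denver=181. Sum = 145 + 185 + 94 + 104 + 181 = 709.

709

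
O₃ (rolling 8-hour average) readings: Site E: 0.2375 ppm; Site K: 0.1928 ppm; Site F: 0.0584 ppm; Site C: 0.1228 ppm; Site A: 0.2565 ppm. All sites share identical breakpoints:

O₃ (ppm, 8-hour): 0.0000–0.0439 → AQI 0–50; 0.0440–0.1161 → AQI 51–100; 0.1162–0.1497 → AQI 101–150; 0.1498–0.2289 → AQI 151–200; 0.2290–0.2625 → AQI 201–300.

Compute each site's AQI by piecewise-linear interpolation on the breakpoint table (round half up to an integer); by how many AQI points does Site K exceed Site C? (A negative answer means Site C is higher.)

67

Site E: row 0.2290–0.2625 (AQI 201–300). (300−201)·(0.2375−0.2290)/(0.2625−0.2290) + 201 = 99·0.0085/0.0335 + 201 ≈ 226.12 → 226.
Site K 0.1928: bracket 0.1498–0.2289 → index 151–200; slope 49/0.0791, offset 0.0430.
AQI = 151 + 49/0.0791·0.0430 ≈ 177.64 ⇒ 178.
Site F: 0.0584 lies in 0.0440–0.1161, so I_lo=51, I_hi=100, C_lo=0.0440, C_hi=0.1161.
(100−51)/(0.1161−0.0440) × (0.0584−0.0440) + 51 = 49/0.0721 × 0.0144 + 51 ≈ 60.79 → 61.
Site C: 0.1228 lies in 0.1162–0.1497, so I_lo=101, I_hi=150, C_lo=0.1162, C_hi=0.1497.
(150−101)/(0.1497−0.1162) × (0.1228−0.1162) + 101 = 49/0.0335 × 0.0066 + 101 ≈ 110.65 → 111.
Site A 0.2565: bracket 0.2290–0.2625 → index 201–300; slope 99/0.0335, offset 0.0275.
AQI = 201 + 99/0.0335·0.0275 ≈ 282.27 ⇒ 282.
AQIs: Site E=226, Site K=178, Site F=61, Site C=111, Site A=282. Site K (178) − Site C (111) = 67.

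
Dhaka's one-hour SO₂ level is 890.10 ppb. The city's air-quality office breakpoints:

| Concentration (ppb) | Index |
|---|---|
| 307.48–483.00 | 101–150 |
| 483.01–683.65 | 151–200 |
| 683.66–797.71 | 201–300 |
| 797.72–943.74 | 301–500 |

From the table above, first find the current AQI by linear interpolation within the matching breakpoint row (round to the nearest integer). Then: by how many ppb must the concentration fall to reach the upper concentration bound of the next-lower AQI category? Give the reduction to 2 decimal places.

SO₂ 890.10: bracket 797.72–943.74 → index 301–500; slope 199/146.02, offset 92.38.
AQI = 301 + 199/146.02·92.38 ≈ 426.90 ⇒ 427.
Current AQI 427 is in the Hazardous range (301–500). The next-lower category tops out at AQI 300, whose upper concentration bound is 797.71 ppb.
Reduction needed = 890.10 − 797.71 = 92.39 ppb.

92.39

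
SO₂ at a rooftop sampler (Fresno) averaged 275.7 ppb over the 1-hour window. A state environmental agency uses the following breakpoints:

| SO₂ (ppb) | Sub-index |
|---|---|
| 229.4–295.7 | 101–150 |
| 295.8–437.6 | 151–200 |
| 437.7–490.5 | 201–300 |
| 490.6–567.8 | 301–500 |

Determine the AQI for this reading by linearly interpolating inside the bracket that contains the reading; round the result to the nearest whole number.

135

SO₂ 275.7: bracket 229.4–295.7 → index 101–150; slope 49/66.3, offset 46.3.
AQI = 101 + 49/66.3·46.3 ≈ 135.22 ⇒ 135.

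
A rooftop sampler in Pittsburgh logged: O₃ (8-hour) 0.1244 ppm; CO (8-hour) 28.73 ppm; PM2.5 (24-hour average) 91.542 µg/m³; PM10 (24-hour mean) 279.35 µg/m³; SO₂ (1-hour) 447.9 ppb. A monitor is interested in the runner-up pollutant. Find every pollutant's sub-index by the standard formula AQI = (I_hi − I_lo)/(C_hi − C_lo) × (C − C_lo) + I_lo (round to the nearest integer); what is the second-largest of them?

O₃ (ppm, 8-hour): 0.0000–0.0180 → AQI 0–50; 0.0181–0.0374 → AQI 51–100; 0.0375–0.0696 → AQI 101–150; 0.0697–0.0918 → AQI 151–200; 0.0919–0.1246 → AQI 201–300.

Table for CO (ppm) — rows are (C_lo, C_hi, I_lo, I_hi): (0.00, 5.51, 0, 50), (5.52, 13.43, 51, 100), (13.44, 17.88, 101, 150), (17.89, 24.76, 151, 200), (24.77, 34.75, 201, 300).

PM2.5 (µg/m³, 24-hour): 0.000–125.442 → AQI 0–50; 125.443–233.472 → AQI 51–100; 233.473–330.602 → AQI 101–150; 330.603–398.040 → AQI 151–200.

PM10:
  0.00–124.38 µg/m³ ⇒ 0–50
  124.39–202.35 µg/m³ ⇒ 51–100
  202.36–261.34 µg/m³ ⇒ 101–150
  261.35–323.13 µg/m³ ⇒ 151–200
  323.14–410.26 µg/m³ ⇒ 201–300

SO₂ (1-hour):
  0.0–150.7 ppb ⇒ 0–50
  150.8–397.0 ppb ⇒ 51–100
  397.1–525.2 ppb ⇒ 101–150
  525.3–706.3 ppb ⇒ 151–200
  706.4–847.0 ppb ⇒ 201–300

O₃ 0.1244: bracket 0.0919–0.1246 → index 201–300; slope 99/0.0327, offset 0.0325.
AQI = 201 + 99/0.0327·0.0325 ≈ 299.39 ⇒ 299.
CO 28.73: bracket 24.77–34.75 → index 201–300; slope 99/9.98, offset 3.96.
AQI = 201 + 99/9.98·3.96 ≈ 240.28 ⇒ 240.
PM2.5: 91.542 ∈ [0.000, 125.442] ↔ index [0, 50].
0 + (91.542−0.000)·(50−0)/(125.442−0.000) = 0 + 91.542·50/125.442 ≈ 36.49, so AQI = 36.
PM10: 279.35 lies in 261.35–323.13, so I_lo=151, I_hi=200, C_lo=261.35, C_hi=323.13.
(200−151)/(323.13−261.35) × (279.35−261.35) + 151 = 49/61.78 × 18.00 + 151 ≈ 165.28 → 165.
SO₂: 447.9 lies in 397.1–525.2, so I_lo=101, I_hi=150, C_lo=397.1, C_hi=525.2.
(150−101)/(525.2−397.1) × (447.9−397.1) + 101 = 49/128.1 × 50.8 + 101 ≈ 120.43 → 120.
Sub-indices: O₃→299, CO→240, PM2.5→36, PM10→165, SO₂→120. Ranked high→low: 299, 240, 165, 120, 36. Second-highest sub-index = 240.

240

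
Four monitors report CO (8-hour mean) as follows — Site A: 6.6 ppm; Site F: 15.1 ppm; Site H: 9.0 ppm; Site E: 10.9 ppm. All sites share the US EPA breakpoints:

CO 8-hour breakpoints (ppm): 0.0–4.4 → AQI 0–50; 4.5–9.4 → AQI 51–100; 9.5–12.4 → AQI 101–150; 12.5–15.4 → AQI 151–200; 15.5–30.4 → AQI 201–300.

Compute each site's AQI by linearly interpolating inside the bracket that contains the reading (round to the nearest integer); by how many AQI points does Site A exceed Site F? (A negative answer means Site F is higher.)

-123

Site A: row 4.5–9.4 (AQI 51–100). (100−51)·(6.6−4.5)/(9.4−4.5) + 51 = 49·2.1/4.9 + 51 ≈ 72.00 → 72.
Site F: 15.1 ∈ [12.5, 15.4] ↔ index [151, 200].
151 + (15.1−12.5)·(200−151)/(15.4−12.5) = 151 + 2.6·49/2.9 ≈ 194.93, so AQI = 195.
Site H 9.0: bracket 4.5–9.4 → index 51–100; slope 49/4.9, offset 4.5.
AQI = 51 + 49/4.9·4.5 ≈ 96.00 ⇒ 96.
Site E: 10.9 ∈ [9.5, 12.4] ↔ index [101, 150].
101 + (10.9−9.5)·(150−101)/(12.4−9.5) = 101 + 1.4·49/2.9 ≈ 124.66, so AQI = 125.
AQIs: Site A=72, Site F=195, Site H=96, Site E=125. Site A (72) − Site F (195) = -123.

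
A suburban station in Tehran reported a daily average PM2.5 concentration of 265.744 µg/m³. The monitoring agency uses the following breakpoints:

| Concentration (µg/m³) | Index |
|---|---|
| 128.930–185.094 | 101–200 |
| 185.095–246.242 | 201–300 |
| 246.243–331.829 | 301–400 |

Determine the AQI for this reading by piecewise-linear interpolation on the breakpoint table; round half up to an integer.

PM2.5: 265.744 lies in 246.243–331.829, so I_lo=301, I_hi=400, C_lo=246.243, C_hi=331.829.
(400−301)/(331.829−246.243) × (265.744−246.243) + 301 = 99/85.586 × 19.501 + 301 ≈ 323.56 → 324.

324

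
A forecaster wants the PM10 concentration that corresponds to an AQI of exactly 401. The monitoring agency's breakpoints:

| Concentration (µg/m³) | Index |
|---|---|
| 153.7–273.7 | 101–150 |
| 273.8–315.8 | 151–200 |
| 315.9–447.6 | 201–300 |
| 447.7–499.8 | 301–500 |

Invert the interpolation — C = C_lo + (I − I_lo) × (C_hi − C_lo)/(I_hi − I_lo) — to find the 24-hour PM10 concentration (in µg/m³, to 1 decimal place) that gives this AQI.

AQI 401 lies in the 301–500 band, which corresponds to 447.7–499.8 µg/m³.
C = 447.7 + (401−301)×(499.8−447.7)/(500−301) = 447.7 + 100×52.1/199 ≈ 473.881 µg/m³ → 473.9 µg/m³ to 1 dp.

473.9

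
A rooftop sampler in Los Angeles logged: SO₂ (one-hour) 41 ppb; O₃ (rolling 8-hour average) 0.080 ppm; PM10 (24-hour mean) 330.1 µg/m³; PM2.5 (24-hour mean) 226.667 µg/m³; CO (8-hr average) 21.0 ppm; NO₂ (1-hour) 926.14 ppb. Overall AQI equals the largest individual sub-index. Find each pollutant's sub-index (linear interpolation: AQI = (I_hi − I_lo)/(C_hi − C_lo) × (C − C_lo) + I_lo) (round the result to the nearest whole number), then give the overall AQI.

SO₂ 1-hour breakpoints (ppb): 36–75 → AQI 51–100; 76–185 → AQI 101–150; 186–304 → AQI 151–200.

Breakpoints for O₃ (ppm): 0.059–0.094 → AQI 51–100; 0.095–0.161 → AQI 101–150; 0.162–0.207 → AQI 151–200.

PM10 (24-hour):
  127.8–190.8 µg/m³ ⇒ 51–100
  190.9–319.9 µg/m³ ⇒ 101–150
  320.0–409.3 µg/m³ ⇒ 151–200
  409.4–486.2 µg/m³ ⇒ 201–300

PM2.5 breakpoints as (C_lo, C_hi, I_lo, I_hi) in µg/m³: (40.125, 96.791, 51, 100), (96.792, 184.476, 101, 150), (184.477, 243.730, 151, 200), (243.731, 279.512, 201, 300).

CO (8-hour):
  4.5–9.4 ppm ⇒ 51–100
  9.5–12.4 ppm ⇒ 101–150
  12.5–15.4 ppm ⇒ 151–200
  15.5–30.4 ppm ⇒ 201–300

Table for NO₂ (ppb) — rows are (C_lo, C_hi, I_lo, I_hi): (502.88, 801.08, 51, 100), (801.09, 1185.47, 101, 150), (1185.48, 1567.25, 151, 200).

SO₂: row 36–75 (AQI 51–100). (100−51)·(41−36)/(75−36) + 51 = 49·5/39 + 51 ≈ 57.28 → 57.
O₃: row 0.059–0.094 (AQI 51–100). (100−51)·(0.080−0.059)/(0.094−0.059) + 51 = 49·0.021/0.035 + 51 ≈ 80.40 → 80.
PM10: 330.1 lies in 320.0–409.3, so I_lo=151, I_hi=200, C_lo=320.0, C_hi=409.3.
(200−151)/(409.3−320.0) × (330.1−320.0) + 151 = 49/89.3 × 10.1 + 151 ≈ 156.54 → 157.
PM2.5: row 184.477–243.730 (AQI 151–200). (200−151)·(226.667−184.477)/(243.730−184.477) + 151 = 49·42.190/59.253 + 151 ≈ 185.89 → 186.
CO: 21.0 ∈ [15.5, 30.4] ↔ index [201, 300].
201 + (21.0−15.5)·(300−201)/(30.4−15.5) = 201 + 5.5·99/14.9 ≈ 237.54, so AQI = 238.
NO₂: 926.14 lies in 801.09–1185.47, so I_lo=101, I_hi=150, C_lo=801.09, C_hi=1185.47.
(150−101)/(1185.47−801.09) × (926.14−801.09) + 101 = 49/384.38 × 125.05 + 101 ≈ 116.94 → 117.
Sub-indices: SO₂→57, O₃→80, PM10→157, PM2.5→186, CO→238, NO₂→117. Overall AQI = max = 238; dominant pollutant is CO.

238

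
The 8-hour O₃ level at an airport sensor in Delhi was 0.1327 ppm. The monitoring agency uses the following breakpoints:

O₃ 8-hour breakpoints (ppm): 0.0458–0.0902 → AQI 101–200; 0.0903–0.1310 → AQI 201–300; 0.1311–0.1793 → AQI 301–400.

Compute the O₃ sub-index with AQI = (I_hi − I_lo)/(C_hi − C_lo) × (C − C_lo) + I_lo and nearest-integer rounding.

O₃: 0.1327 lies in 0.1311–0.1793, so I_lo=301, I_hi=400, C_lo=0.1311, C_hi=0.1793.
(400−301)/(0.1793−0.1311) × (0.1327−0.1311) + 301 = 99/0.0482 × 0.0016 + 301 ≈ 304.29 → 304.

304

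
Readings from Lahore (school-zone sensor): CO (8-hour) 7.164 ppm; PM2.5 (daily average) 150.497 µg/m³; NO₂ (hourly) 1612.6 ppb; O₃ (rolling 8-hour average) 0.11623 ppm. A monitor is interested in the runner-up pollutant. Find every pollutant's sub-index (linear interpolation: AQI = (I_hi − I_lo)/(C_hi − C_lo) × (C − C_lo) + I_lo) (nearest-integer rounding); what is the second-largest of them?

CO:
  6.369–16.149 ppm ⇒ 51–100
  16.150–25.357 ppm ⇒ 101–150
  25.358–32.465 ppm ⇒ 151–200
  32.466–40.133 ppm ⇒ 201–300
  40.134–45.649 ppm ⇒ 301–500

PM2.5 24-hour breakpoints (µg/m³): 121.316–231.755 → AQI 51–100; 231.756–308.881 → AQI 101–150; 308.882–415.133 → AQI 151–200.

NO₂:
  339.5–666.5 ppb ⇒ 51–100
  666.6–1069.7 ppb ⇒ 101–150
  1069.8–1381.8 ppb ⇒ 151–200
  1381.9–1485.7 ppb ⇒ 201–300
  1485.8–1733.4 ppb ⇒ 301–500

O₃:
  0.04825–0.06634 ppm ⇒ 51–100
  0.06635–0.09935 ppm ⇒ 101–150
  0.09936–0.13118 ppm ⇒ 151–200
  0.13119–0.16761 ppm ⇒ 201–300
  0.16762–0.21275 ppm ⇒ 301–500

177

CO: row 6.369–16.149 (AQI 51–100). (100−51)·(7.164−6.369)/(16.149−6.369) + 51 = 49·0.795/9.780 + 51 ≈ 54.98 → 55.
PM2.5: 150.497 ∈ [121.316, 231.755] ↔ index [51, 100].
51 + (150.497−121.316)·(100−51)/(231.755−121.316) = 51 + 29.181·49/110.439 ≈ 63.95, so AQI = 64.
NO₂: row 1485.8–1733.4 (AQI 301–500). (500−301)·(1612.6−1485.8)/(1733.4−1485.8) + 301 = 199·126.8/247.6 + 301 ≈ 402.91 → 403.
O₃: 0.11623 lies in 0.09936–0.13118, so I_lo=151, I_hi=200, C_lo=0.09936, C_hi=0.13118.
(200−151)/(0.13118−0.09936) × (0.11623−0.09936) + 151 = 49/0.03182 × 0.01687 + 151 ≈ 176.98 → 177.
Sub-indices: CO→55, PM2.5→64, NO₂→403, O₃→177. Ranked high→low: 403, 177, 64, 55. Second-highest sub-index = 177.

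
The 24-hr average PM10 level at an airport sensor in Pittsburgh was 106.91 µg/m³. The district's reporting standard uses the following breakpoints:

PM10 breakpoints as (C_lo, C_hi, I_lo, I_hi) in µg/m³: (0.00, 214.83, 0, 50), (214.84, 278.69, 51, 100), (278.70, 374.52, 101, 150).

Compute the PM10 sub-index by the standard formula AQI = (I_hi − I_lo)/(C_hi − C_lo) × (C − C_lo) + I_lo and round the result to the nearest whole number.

25

PM10: row 0.00–214.83 (AQI 0–50). (50−0)·(106.91−0.00)/(214.83−0.00) + 0 = 50·106.91/214.83 + 0 ≈ 24.88 → 25.
AQI 25 falls in the Good category.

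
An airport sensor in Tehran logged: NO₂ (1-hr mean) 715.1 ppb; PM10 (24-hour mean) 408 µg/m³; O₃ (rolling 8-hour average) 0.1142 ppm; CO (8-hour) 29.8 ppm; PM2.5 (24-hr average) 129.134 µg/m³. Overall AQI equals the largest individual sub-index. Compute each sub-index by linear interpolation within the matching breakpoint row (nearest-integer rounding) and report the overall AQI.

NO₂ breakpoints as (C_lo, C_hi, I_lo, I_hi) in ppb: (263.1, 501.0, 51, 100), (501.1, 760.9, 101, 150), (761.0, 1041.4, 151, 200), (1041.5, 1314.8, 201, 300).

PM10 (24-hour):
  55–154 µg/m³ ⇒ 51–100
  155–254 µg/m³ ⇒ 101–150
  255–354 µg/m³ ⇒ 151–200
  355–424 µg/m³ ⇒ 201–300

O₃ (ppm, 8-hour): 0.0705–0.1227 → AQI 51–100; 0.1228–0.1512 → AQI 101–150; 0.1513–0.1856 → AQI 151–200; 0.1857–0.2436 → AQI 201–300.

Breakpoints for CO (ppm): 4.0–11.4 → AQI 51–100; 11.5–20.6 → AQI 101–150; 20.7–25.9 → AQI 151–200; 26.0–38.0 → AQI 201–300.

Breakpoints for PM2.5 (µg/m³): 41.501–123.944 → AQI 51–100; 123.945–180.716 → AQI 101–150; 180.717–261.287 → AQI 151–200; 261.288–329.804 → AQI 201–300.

NO₂ 715.1: bracket 501.1–760.9 → index 101–150; slope 49/259.8, offset 214.0.
AQI = 101 + 49/259.8·214.0 ≈ 141.36 ⇒ 141.
PM10: row 355–424 (AQI 201–300). (300−201)·(408−355)/(424−355) + 201 = 99·53/69 + 201 ≈ 277.04 → 277.
O₃: 0.1142 lies in 0.0705–0.1227, so I_lo=51, I_hi=100, C_lo=0.0705, C_hi=0.1227.
(100−51)/(0.1227−0.0705) × (0.1142−0.0705) + 51 = 49/0.0522 × 0.0437 + 51 ≈ 92.02 → 92.
CO: row 26.0–38.0 (AQI 201–300). (300−201)·(29.8−26.0)/(38.0−26.0) + 201 = 99·3.8/12.0 + 201 ≈ 232.35 → 232.
PM2.5 129.134: bracket 123.945–180.716 → index 101–150; slope 49/56.771, offset 5.189.
AQI = 101 + 49/56.771·5.189 ≈ 105.48 ⇒ 105.
Sub-indices: NO₂→141, PM10→277, O₃→92, CO→232, PM2.5→105. Overall AQI = max = 277; dominant pollutant is PM10.

277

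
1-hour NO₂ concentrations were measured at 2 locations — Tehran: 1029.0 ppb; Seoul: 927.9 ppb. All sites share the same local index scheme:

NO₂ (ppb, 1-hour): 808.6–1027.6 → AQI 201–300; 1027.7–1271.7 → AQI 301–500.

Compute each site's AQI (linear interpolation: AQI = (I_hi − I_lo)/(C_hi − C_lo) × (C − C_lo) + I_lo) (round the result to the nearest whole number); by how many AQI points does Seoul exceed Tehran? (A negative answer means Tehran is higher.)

-47

Tehran: 1029.0 lies in 1027.7–1271.7, so I_lo=301, I_hi=500, C_lo=1027.7, C_hi=1271.7.
(500−301)/(1271.7−1027.7) × (1029.0−1027.7) + 301 = 199/244.0 × 1.3 + 301 ≈ 302.06 → 302.
Seoul 927.9: bracket 808.6–1027.6 → index 201–300; slope 99/219.0, offset 119.3.
AQI = 201 + 99/219.0·119.3 ≈ 254.93 ⇒ 255.
AQIs: Tehran=302, Seoul=255. Seoul (255) − Tehran (302) = -47.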